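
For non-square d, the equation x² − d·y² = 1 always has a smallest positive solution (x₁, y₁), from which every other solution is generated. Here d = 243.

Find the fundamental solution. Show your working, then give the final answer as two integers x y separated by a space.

√243 = [15; 1,1,2,3,15,3,2,1,1,30, …], period ℓ=10 (even) → k=9
a_0=15:  p_0=15·1+0=15,  q_0=15·0+1=1
…
a_8=1:  p_8=1·28901+12424=41325,  q_8=1·1854+797=2651
a_9=1:  p_9=1·41325+28901=70226,  q_9=1·2651+1854=4505
→ (70226, 4505).  Check: 70226²=4931691076, 243·4505²=4931691075, difference 1.

70226 4505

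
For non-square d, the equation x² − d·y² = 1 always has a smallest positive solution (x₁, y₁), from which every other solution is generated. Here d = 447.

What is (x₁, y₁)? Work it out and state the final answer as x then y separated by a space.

d=447: √d = [21; 7,42] (ℓ=2, even), read p_1/q_1
i=0: a=21 ⇒ p=21, q=1
i=1: a=7 ⇒ p=148, q=7
(x₁, y₁) = (148, 7);  148² − 447·7² = 1 ✓

148 7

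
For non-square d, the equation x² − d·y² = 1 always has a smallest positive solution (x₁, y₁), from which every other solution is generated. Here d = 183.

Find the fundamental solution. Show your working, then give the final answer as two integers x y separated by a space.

√183 → a₀=13, period (1,1,8,1,1,26); ℓ=6 even so k=5
k=0  a_k=13  p_k/q_k = 13/1
…
k=2  a_k=1  p_k/q_k = 27/2
k=3  a_k=8  p_k/q_k = 230/17
k=4  a_k=1  p_k/q_k = 257/19
k=5  a_k=1  p_k/q_k = 487/36
fundamental: x₁=487, y₁=36  (since 237169 − 183·1296 = 1)

487 36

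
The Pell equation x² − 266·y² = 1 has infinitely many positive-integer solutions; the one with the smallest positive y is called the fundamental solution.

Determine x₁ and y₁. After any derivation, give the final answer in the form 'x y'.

685 42

√266 → a₀=16, period (3,4,3,32); ℓ=4 even so k=3
step 0: (16, 1)  from 16·(1,0) + (0,1)
…
step 2: (212, 13)  from 4·(49,3) + (16,1)
step 3: (685, 42)  from 3·(212,13) + (49,3)
fundamental: x₁=685, y₁=42  (since 469225 − 266·1764 = 1)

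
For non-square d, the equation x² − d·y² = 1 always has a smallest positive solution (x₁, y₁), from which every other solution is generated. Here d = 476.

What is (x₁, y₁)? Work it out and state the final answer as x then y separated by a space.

[21; 1,4,2,10,2,4,1,42] for √476; ℓ=8 ⇒ convergent index 7
i=0: a=21 ⇒ p=21, q=1
…
i=2: a=4 ⇒ p=109, q=5
i=3: a=2 ⇒ p=240, q=11
…
i=5: a=2 ⇒ p=5258, q=241
i=6: a=4 ⇒ p=23541, q=1079
i=7: a=1 ⇒ p=28799, q=1320
fundamental: x₁=28799, y₁=1320  (since 829382401 − 476·1742400 = 1)

28799 1320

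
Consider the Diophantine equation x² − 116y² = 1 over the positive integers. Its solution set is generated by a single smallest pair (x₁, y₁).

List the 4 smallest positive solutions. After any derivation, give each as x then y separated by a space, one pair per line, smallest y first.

9801 910
192119201 17837820
3765920568201 349656946730
73819574785756801 6853975451963640

√116 = [10; 1,3,2,1,4,1,2,3,1,20, …], period ℓ=10 (even) → k=9
a_0=10:  p_0=10·1+0=10,  q_0=10·0+1=1
a_1=1:  p_1=1·10+1=11,  q_1=1·1+0=1
a_2=3:  p_2=3·11+10=43,  q_2=3·1+1=4
…
a_8=3:  p_8=3·2251+797=7550,  q_8=3·209+74=701
a_9=1:  p_9=1·7550+2251=9801,  q_9=1·701+209=910
(x₁, y₁) = (9801, 910);  9801² − 116·910² = 1 ✓
n=2: (9801,910)∘(9801,910) = (9801·9801+116·910·910, 9801·910+910·9801) = (192119201,17837820)
n=3: (192119201,17837820)∘(9801,910) = (9801·192119201+116·910·17837820, 9801·17837820+910·192119201) = (3765920568201,349656946730)
n=4: (3765920568201,349656946730)∘(9801,910) = (9801·3765920568201+116·910·349656946730, 9801·349656946730+910·3765920568201) = (73819574785756801,6853975451963640)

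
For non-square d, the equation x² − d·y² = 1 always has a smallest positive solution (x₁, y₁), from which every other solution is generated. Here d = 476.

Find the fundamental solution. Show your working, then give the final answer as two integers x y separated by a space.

√476 → a₀=21, period (1,4,2,10,2,4,1,42); ℓ=8 even so k=7
k=0  a_k=21  p_k/q_k = 21/1
…
k=2  a_k=4  p_k/q_k = 109/5
…
k=4  a_k=10  p_k/q_k = 2509/115
k=5  a_k=2  p_k/q_k = 5258/241
k=6  a_k=4  p_k/q_k = 23541/1079
k=7  a_k=1  p_k/q_k = 28799/1320
(x₁, y₁) = (28799, 1320);  28799² − 476·1320² = 1 ✓

28799 1320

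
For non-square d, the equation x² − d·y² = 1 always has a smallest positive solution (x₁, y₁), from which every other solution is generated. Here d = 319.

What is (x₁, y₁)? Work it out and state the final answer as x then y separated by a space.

12901780 722361

[17; 1,6,5,1,4,…,6,1,34] for √319; ℓ=14 ⇒ convergent index 13
i=0: a=17 ⇒ p=17, q=1
i=1: a=1 ⇒ p=18, q=1
…
i=8: a=3 ⇒ p=58797, q=3292
…
i=11: a=5 ⇒ p=1798881, q=100718
i=12: a=6 ⇒ p=11102899, q=621643
i=13: a=1 ⇒ p=12901780, q=722361
fundamental: x₁=12901780, y₁=722361  (since 166455927168400 − 319·521805414321 = 1)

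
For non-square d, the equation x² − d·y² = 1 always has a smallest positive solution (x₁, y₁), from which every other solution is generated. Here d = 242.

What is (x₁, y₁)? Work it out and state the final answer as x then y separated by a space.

19601 1260

√242 → a₀=15, period (1,1,3,1,14,1,3,1,1,30); ℓ=10 even so k=9
i=0: a=15 ⇒ p=15, q=1
i=1: a=1 ⇒ p=16, q=1
i=2: a=1 ⇒ p=31, q=2
i=3: a=3 ⇒ p=109, q=7
…
i=5: a=14 ⇒ p=2069, q=133
…
i=7: a=3 ⇒ p=8696, q=559
i=8: a=1 ⇒ p=10905, q=701
i=9: a=1 ⇒ p=19601, q=1260
→ (19601, 1260).  Check: 19601²=384199201, 242·1260²=384199200, difference 1.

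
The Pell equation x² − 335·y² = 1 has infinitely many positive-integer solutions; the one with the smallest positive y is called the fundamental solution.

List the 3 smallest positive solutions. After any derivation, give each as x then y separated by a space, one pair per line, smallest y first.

604 33
729631 39864
881393644 48155679

√335 → a₀=18, period (3,3,3,36); ℓ=4 even so k=3
step 0: (18, 1)  from 18·(1,0) + (0,1)
step 1: (55, 3)  from 3·(18,1) + (1,0)
step 2: (183, 10)  from 3·(55,3) + (18,1)
step 3: (604, 33)  from 3·(183,10) + (55,3)
fundamental: x₁=604, y₁=33  (since 364816 − 335·1089 = 1)
(604+33√335)^2 = 729631 + 39864√335
(604+33√335)^3 = 881393644 + 48155679√335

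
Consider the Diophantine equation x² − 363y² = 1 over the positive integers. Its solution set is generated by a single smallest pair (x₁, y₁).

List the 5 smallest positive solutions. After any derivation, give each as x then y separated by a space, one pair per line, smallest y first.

d=363: √d = [19; 19,38] (ℓ=2, even), read p_1/q_1
step 0: (19, 1)  from 19·(1,0) + (0,1)
step 1: (362, 19)  from 19·(19,1) + (1,0)
fundamental: x₁=362, y₁=19  (since 131044 − 363·361 = 1)
(x_2, y_2) = (362·362 + 363·19·19, 362·19 + 19·362) = (262087, 13756)
(x_3, y_3) = (362·262087 + 363·19·13756, 362·13756 + 19·262087) = (189750626, 9959325)
(x_4, y_4) = (362·189750626 + 363·19·9959325, 362·9959325 + 19·189750626) = (137379191137, 7210537544)
(x_5, y_5) = (362·137379191137 + 363·19·7210537544, 362·7210537544 + 19·137379191137) = (99462344632562, 5220419222531)

362 19
262087 13756
189750626 9959325
137379191137 7210537544
99462344632562 5220419222531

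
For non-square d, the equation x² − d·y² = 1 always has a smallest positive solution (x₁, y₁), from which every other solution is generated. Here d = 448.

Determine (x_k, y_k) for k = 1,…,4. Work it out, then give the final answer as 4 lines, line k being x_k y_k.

[21; 6,42] for √448; ℓ=2 ⇒ convergent index 1
i=0: a=21 ⇒ p=21, q=1
i=1: a=6 ⇒ p=127, q=6
(x₁, y₁) = (127, 6);  127² − 448·6² = 1 ✓
(x_2, y_2) = (127·127 + 448·6·6, 127·6 + 6·127) = (32257, 1524)
(x_3, y_3) = (127·32257 + 448·6·1524, 127·1524 + 6·32257) = (8193151, 387090)
(x_4, y_4) = (127·8193151 + 448·6·387090, 127·387090 + 6·8193151) = (2081028097, 98319336)

127 6
32257 1524
8193151 387090
2081028097 98319336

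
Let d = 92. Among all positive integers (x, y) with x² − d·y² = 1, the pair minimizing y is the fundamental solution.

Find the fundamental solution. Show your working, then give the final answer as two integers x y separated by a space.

√92 = [9; 1,1,2,4,2,1,1,18, …], period ℓ=8 (even) → k=7
a_0=9:  p_0=9·1+0=9,  q_0=9·0+1=1
a_1=1:  p_1=1·9+1=10,  q_1=1·1+0=1
a_2=1:  p_2=1·10+9=19,  q_2=1·1+1=2
a_3=2:  p_3=2·19+10=48,  q_3=2·2+1=5
a_4=4:  p_4=4·48+19=211,  q_4=4·5+2=22
a_5=2:  p_5=2·211+48=470,  q_5=2·22+5=49
a_6=1:  p_6=1·470+211=681,  q_6=1·49+22=71
a_7=1:  p_7=1·681+470=1151,  q_7=1·71+49=120
→ (1151, 120).  Check: 1151²=1324801, 92·120²=1324800, difference 1.

1151 120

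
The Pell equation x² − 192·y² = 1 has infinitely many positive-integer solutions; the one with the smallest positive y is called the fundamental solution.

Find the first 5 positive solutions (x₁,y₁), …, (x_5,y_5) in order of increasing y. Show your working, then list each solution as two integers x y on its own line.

[13; 1,5,1,26] for √192; ℓ=4 ⇒ convergent index 3
step 0: (13, 1)  from 13·(1,0) + (0,1)
step 1: (14, 1)  from 1·(13,1) + (1,0)
step 2: (83, 6)  from 5·(14,1) + (13,1)
step 3: (97, 7)  from 1·(83,6) + (14,1)
→ (97, 7).  Check: 97²=9409, 192·7²=9408, difference 1.
k=2:  x_2 = 97·97+192·7·7 = 18817,  y_2 = 97·7+7·97 = 1358
k=3:  x_3 = 97·18817+192·7·1358 = 3650401,  y_3 = 97·1358+7·18817 = 263445
k=4:  x_4 = 97·3650401+192·7·263445 = 708158977,  y_4 = 97·263445+7·3650401 = 51106972
k=5:  x_5 = 97·708158977+192·7·51106972 = 137379191137,  y_5 = 97·51106972+7·708158977 = 9914489123

97 7
18817 1358
3650401 263445
708158977 51106972
137379191137 9914489123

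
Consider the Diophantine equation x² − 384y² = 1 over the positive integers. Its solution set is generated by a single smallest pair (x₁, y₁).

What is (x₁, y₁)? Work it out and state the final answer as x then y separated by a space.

√384 = [19; 1,1,2,9,2,1,1,38, …], period ℓ=8 (even) → k=7
step 0: (19, 1)  from 19·(1,0) + (0,1)
…
step 3: (98, 5)  from 2·(39,2) + (20,1)
step 4: (921, 47)  from 9·(98,5) + (39,2)
step 5: (1940, 99)  from 2·(921,47) + (98,5)
step 6: (2861, 146)  from 1·(1940,99) + (921,47)
step 7: (4801, 245)  from 1·(2861,146) + (1940,99)
(x₁, y₁) = (4801, 245);  4801² − 384·245² = 1 ✓

4801 245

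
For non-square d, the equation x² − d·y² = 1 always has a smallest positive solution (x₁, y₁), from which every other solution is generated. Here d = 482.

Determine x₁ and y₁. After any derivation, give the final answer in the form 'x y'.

483 22

[21; 1,20,1,42] for √482; ℓ=4 ⇒ convergent index 3
i=0: a=21 ⇒ p=21, q=1
i=1: a=1 ⇒ p=22, q=1
i=2: a=20 ⇒ p=461, q=21
i=3: a=1 ⇒ p=483, q=22
(x₁, y₁) = (483, 22);  483² − 482·22² = 1 ✓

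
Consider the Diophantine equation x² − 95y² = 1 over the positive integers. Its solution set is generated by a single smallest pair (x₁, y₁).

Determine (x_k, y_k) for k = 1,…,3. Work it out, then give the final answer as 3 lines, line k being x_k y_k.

d=95: √d = [9; 1,2,1,18] (ℓ=4, even), read p_3/q_3
a_0=9:  p_0=9·1+0=9,  q_0=9·0+1=1
…
a_2=2:  p_2=2·10+9=29,  q_2=2·1+1=3
a_3=1:  p_3=1·29+10=39,  q_3=1·3+1=4
fundamental: x₁=39, y₁=4  (since 1521 − 95·16 = 1)
k=2:  x_2 = 39·39+95·4·4 = 3041,  y_2 = 39·4+4·39 = 312
k=3:  x_3 = 39·3041+95·4·312 = 237159,  y_3 = 39·312+4·3041 = 24332

39 4
3041 312
237159 24332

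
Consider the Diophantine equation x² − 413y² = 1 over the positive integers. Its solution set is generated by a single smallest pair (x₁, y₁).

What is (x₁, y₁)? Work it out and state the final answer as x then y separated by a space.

113399 5580

d=413: √d = [20; 3,9,1,4,1,9,3,40] (ℓ=8, even), read p_7/q_7
step 0: (20, 1)  from 20·(1,0) + (0,1)
…
step 4: (3089, 152)  from 4·(630,31) + (569,28)
…
step 6: (36560, 1799)  from 9·(3719,183) + (3089,152)
step 7: (113399, 5580)  from 3·(36560,1799) + (3719,183)
fundamental: x₁=113399, y₁=5580  (since 12859333201 − 413·31136400 = 1)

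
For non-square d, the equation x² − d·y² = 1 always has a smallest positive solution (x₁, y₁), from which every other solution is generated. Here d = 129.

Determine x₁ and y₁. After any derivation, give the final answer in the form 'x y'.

16855 1484

[11; 2,1,3,1,6,1,3,1,2,22] for √129; ℓ=10 ⇒ convergent index 9
a_0=11:  p_0=11·1+0=11,  q_0=11·0+1=1
…
a_5=6:  p_5=6·159+125=1079,  q_5=6·14+11=95
a_6=1:  p_6=1·1079+159=1238,  q_6=1·95+14=109
…
a_8=1:  p_8=1·4793+1238=6031,  q_8=1·422+109=531
a_9=2:  p_9=2·6031+4793=16855,  q_9=2·531+422=1484
fundamental: x₁=16855, y₁=1484  (since 284091025 − 129·2202256 = 1)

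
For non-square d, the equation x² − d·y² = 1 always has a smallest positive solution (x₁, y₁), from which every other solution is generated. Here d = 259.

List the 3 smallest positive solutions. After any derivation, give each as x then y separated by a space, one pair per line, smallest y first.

[16; 10,1,2,3,4,3,2,1,10,32] for √259; ℓ=10 ⇒ convergent index 9
i=0: a=16 ⇒ p=16, q=1
i=1: a=10 ⇒ p=161, q=10
i=2: a=1 ⇒ p=177, q=11
i=3: a=2 ⇒ p=515, q=32
i=4: a=3 ⇒ p=1722, q=107
i=5: a=4 ⇒ p=7403, q=460
i=6: a=3 ⇒ p=23931, q=1487
i=7: a=2 ⇒ p=55265, q=3434
i=8: a=1 ⇒ p=79196, q=4921
i=9: a=10 ⇒ p=847225, q=52644
fundamental: x₁=847225, y₁=52644  (since 717790200625 − 259·2771390736 = 1)
(x_2, y_2) = (847225·847225 + 259·52644·52644, 847225·52644 + 52644·847225) = (1435580401249, 89202625800)
(x_3, y_3) = (847225·1435580401249 + 259·52644·89202625800, 847225·89202625800 + 52644·1435580401249) = (2432519210895520825, 151149389286757356)

847225 52644
1435580401249 89202625800
2432519210895520825 151149389286757356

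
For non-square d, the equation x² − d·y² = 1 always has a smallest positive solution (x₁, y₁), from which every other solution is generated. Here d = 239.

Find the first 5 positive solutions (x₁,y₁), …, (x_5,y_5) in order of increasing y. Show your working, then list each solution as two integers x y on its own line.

6195120 400729
76759023628799 4965128484960
951062724926484326640 61519133559490389671
11783895416893046404284364801 762236829394135240588726080
146005292350203948217495381647615600 9444297253032328704218497935069529

√239 → a₀=15, period (2,5,1,2,4,15,4,2,1,5,2,30); ℓ=12 even so k=11
k=0  a_k=15  p_k/q_k = 15/1
…
k=2  a_k=5  p_k/q_k = 170/11
…
k=6  a_k=15  p_k/q_k = 37907/2452
…
k=10  a_k=5  p_k/q_k = 2847431/184185
k=11  a_k=2  p_k/q_k = 6195120/400729
(x₁, y₁) = (6195120, 400729);  6195120² − 239·400729² = 1 ✓
n=2: (6195120,400729)∘(6195120,400729) = (6195120·6195120+239·400729·400729, 6195120·400729+400729·6195120) = (76759023628799,4965128484960)
n=3: (76759023628799,4965128484960)∘(6195120,400729) = (6195120·76759023628799+239·400729·4965128484960, 6195120·4965128484960+400729·76759023628799) = (951062724926484326640,61519133559490389671)
n=4: (951062724926484326640,61519133559490389671)∘(6195120,400729) = (6195120·951062724926484326640+239·400729·61519133559490389671, 6195120·61519133559490389671+400729·951062724926484326640) = (11783895416893046404284364801,762236829394135240588726080)
n=5: (11783895416893046404284364801,762236829394135240588726080)∘(6195120,400729) = (6195120·11783895416893046404284364801+239·400729·762236829394135240588726080, 6195120·762236829394135240588726080+400729·11783895416893046404284364801) = (146005292350203948217495381647615600,9444297253032328704218497935069529)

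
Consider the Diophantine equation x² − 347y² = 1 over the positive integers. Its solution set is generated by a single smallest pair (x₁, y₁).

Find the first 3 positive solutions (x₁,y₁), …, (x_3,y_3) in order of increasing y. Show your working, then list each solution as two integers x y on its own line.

[18; 1,1,1,2,4,…,1,1,36] for √347; ℓ=14 ⇒ convergent index 13
step 0: (18, 1)  from 18·(1,0) + (0,1)
step 1: (19, 1)  from 1·(18,1) + (1,0)
step 2: (37, 2)  from 1·(19,1) + (18,1)
step 3: (56, 3)  from 1·(37,2) + (19,1)
step 4: (149, 8)  from 2·(56,3) + (37,2)
step 5: (652, 35)  from 4·(149,8) + (56,3)
step 6: (801, 43)  from 1·(652,35) + (149,8)
…
step 8: (15070, 809)  from 1·(14269,766) + (801,43)
step 9: (74549, 4002)  from 4·(15070,809) + (14269,766)
step 10: (164168, 8813)  from 2·(74549,4002) + (15070,809)
step 11: (238717, 12815)  from 1·(164168,8813) + (74549,4002)
step 12: (402885, 21628)  from 1·(238717,12815) + (164168,8813)
step 13: (641602, 34443)  from 1·(402885,21628) + (238717,12815)
→ (641602, 34443).  Check: 641602²=411653126404, 347·34443²=411653126403, difference 1.
(x_2, y_2) = (641602·641602 + 347·34443·34443, 641602·34443 + 34443·641602) = (823306252807, 44197395372)
(x_3, y_3) = (641602·823306252807 + 347·34443·44197395372, 641602·44197395372 + 34443·823306252807) = (1056469876826312026, 56714274530897445)

641602 34443
823306252807 44197395372
1056469876826312026 56714274530897445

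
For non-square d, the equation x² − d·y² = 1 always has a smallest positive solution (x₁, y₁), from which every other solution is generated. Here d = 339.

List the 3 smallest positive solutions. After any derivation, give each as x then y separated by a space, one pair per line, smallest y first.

97970 5321
19196241799 1042596740
3761311617998090 204286405230279

d=339: √d = [18; 2,2,2,1,17,1,2,2,2,36] (ℓ=10, even), read p_9/q_9
k=0  a_k=18  p_k/q_k = 18/1
k=1  a_k=2  p_k/q_k = 37/2
…
k=3  a_k=2  p_k/q_k = 221/12
…
k=5  a_k=17  p_k/q_k = 5542/301
k=6  a_k=1  p_k/q_k = 5855/318
k=7  a_k=2  p_k/q_k = 17252/937
k=8  a_k=2  p_k/q_k = 40359/2192
k=9  a_k=2  p_k/q_k = 97970/5321
→ (97970, 5321).  Check: 97970²=9598120900, 339·5321²=9598120899, difference 1.
(x_2, y_2) = (97970·97970 + 339·5321·5321, 97970·5321 + 5321·97970) = (19196241799, 1042596740)
(x_3, y_3) = (97970·19196241799 + 339·5321·1042596740, 97970·1042596740 + 5321·19196241799) = (3761311617998090, 204286405230279)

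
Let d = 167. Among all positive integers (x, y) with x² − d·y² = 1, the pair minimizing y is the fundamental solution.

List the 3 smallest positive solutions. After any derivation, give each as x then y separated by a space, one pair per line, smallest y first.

168 13
56447 4368
18966024 1467635

√167 = [12; 1,11,1,24, …], period ℓ=4 (even) → k=3
a_0=12:  p_0=12·1+0=12,  q_0=12·0+1=1
a_1=1:  p_1=1·12+1=13,  q_1=1·1+0=1
a_2=11:  p_2=11·13+12=155,  q_2=11·1+1=12
a_3=1:  p_3=1·155+13=168,  q_3=1·12+1=13
fundamental: x₁=168, y₁=13  (since 28224 − 167·169 = 1)
(x_2, y_2) = (168·168 + 167·13·13, 168·13 + 13·168) = (56447, 4368)
(x_3, y_3) = (168·56447 + 167·13·4368, 168·4368 + 13·56447) = (18966024, 1467635)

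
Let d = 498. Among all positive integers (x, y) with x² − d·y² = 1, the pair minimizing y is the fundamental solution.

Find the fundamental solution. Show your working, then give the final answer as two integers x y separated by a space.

179777 8056

d=498: √d = [22; 3,6,22,6,3,44] (ℓ=6, even), read p_5/q_5
a_0=22:  p_0=22·1+0=22,  q_0=22·0+1=1
a_1=3:  p_1=3·22+1=67,  q_1=3·1+0=3
a_2=6:  p_2=6·67+22=424,  q_2=6·3+1=19
a_3=22:  p_3=22·424+67=9395,  q_3=22·19+3=421
a_4=6:  p_4=6·9395+424=56794,  q_4=6·421+19=2545
a_5=3:  p_5=3·56794+9395=179777,  q_5=3·2545+421=8056
→ (179777, 8056).  Check: 179777²=32319769729, 498·8056²=32319769728, difference 1.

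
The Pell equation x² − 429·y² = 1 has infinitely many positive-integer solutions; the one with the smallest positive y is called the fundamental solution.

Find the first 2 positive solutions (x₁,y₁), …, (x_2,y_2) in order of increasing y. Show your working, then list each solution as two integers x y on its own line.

√429 → a₀=20, period (1,2,2,9,1,12,1,9,2,2,1,40); ℓ=12 even so k=11
i=0: a=20 ⇒ p=20, q=1
…
i=3: a=2 ⇒ p=145, q=7
…
i=8: a=9 ⇒ p=208718, q=10077
i=9: a=2 ⇒ p=438459, q=21169
i=10: a=2 ⇒ p=1085636, q=52415
i=11: a=1 ⇒ p=1524095, q=73584
(x₁, y₁) = (1524095, 73584);  1524095² − 429·73584² = 1 ✓
n=2: (1524095,73584)∘(1524095,73584) = (1524095·1524095+429·73584·73584, 1524095·73584+73584·1524095) = (4645731138049,224298012960)

1524095 73584
4645731138049 224298012960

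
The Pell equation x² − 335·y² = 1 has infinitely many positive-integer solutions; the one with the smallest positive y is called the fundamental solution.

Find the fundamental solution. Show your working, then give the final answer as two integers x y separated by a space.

√335 = [18; 3,3,3,36, …], period ℓ=4 (even) → k=3
step 0: (18, 1)  from 18·(1,0) + (0,1)
step 1: (55, 3)  from 3·(18,1) + (1,0)
step 2: (183, 10)  from 3·(55,3) + (18,1)
step 3: (604, 33)  from 3·(183,10) + (55,3)
(x₁, y₁) = (604, 33);  604² − 335·33² = 1 ✓

604 33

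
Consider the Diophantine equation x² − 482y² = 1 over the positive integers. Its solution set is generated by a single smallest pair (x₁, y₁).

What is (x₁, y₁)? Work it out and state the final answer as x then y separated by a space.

483 22

d=482: √d = [21; 1,20,1,42] (ℓ=4, even), read p_3/q_3
i=0: a=21 ⇒ p=21, q=1
i=1: a=1 ⇒ p=22, q=1
i=2: a=20 ⇒ p=461, q=21
i=3: a=1 ⇒ p=483, q=22
(x₁, y₁) = (483, 22);  483² − 482·22² = 1 ✓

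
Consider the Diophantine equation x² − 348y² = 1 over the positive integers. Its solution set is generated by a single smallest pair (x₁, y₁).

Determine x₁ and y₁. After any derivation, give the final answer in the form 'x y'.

√348 = [18; 1,1,1,8,1,1,1,36, …], period ℓ=8 (even) → k=7
i=0: a=18 ⇒ p=18, q=1
i=1: a=1 ⇒ p=19, q=1
i=2: a=1 ⇒ p=37, q=2
…
i=4: a=8 ⇒ p=485, q=26
i=5: a=1 ⇒ p=541, q=29
i=6: a=1 ⇒ p=1026, q=55
i=7: a=1 ⇒ p=1567, q=84
fundamental: x₁=1567, y₁=84  (since 2455489 − 348·7056 = 1)

1567 84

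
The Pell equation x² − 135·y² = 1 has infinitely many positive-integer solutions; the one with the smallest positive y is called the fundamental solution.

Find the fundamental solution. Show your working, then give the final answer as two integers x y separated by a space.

244 21

√135 → a₀=11, period (1,1,1,1,1,1,1,22); ℓ=8 even so k=7
step 0: (11, 1)  from 11·(1,0) + (0,1)
…
step 4: (58, 5)  from 1·(35,3) + (23,2)
…
step 6: (151, 13)  from 1·(93,8) + (58,5)
step 7: (244, 21)  from 1·(151,13) + (93,8)
(x₁, y₁) = (244, 21);  244² − 135·21² = 1 ✓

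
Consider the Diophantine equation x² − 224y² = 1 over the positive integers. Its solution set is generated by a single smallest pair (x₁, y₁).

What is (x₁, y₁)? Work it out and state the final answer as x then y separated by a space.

√224 = [14; 1,28, …], period ℓ=2 (even) → k=1
step 0: (14, 1)  from 14·(1,0) + (0,1)
step 1: (15, 1)  from 1·(14,1) + (1,0)
fundamental: x₁=15, y₁=1  (since 225 − 224·1 = 1)

15 1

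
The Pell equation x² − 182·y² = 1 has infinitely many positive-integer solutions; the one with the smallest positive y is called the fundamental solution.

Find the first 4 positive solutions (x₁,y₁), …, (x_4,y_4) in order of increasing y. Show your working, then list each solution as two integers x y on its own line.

d=182: √d = [13; 2,26] (ℓ=2, even), read p_1/q_1
k=0  a_k=13  p_k/q_k = 13/1
k=1  a_k=2  p_k/q_k = 27/2
fundamental: x₁=27, y₁=2  (since 729 − 182·4 = 1)
(x_2, y_2) = (27·27 + 182·2·2, 27·2 + 2·27) = (1457, 108)
(x_3, y_3) = (27·1457 + 182·2·108, 27·108 + 2·1457) = (78651, 5830)
(x_4, y_4) = (27·78651 + 182·2·5830, 27·5830 + 2·78651) = (4245697, 314712)

27 2
1457 108
78651 5830
4245697 314712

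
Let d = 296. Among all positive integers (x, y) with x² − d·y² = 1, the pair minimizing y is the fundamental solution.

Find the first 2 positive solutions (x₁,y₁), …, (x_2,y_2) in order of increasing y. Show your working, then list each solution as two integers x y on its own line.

√296 = [17; 4,1,7,1,4,34, …], period ℓ=6 (even) → k=5
k=0  a_k=17  p_k/q_k = 17/1
k=1  a_k=4  p_k/q_k = 69/4
k=2  a_k=1  p_k/q_k = 86/5
…
k=4  a_k=1  p_k/q_k = 757/44
k=5  a_k=4  p_k/q_k = 3699/215
→ (3699, 215).  Check: 3699²=13682601, 296·215²=13682600, difference 1.
k=2:  x_2 = 3699·3699+296·215·215 = 27365201,  y_2 = 3699·215+215·3699 = 1590570

3699 215
27365201 1590570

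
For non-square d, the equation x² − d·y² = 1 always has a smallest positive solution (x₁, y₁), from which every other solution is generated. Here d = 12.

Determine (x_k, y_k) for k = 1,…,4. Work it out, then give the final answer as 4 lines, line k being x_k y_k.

√12 = [3; 2,6, …], period ℓ=2 (even) → k=1
step 0: (3, 1)  from 3·(1,0) + (0,1)
step 1: (7, 2)  from 2·(3,1) + (1,0)
→ (7, 2).  Check: 7²=49, 12·2²=48, difference 1.
(x_2, y_2) = (7·7 + 12·2·2, 7·2 + 2·7) = (97, 28)
(x_3, y_3) = (7·97 + 12·2·28, 7·28 + 2·97) = (1351, 390)
(x_4, y_4) = (7·1351 + 12·2·390, 7·390 + 2·1351) = (18817, 5432)

7 2
97 28
1351 390
18817 5432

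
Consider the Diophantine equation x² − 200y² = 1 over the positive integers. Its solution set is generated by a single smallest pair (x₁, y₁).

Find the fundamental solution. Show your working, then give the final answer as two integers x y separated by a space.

99 7

d=200: √d = [14; 7,28] (ℓ=2, even), read p_1/q_1
k=0  a_k=14  p_k/q_k = 14/1
k=1  a_k=7  p_k/q_k = 99/7
→ (99, 7).  Check: 99²=9801, 200·7²=9800, difference 1.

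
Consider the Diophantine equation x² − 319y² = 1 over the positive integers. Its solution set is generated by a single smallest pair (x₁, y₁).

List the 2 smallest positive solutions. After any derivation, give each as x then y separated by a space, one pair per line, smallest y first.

d=319: √d = [17; 1,6,5,1,4,…,6,1,34] (ℓ=14, even), read p_13/q_13
step 0: (17, 1)  from 17·(1,0) + (0,1)
step 1: (18, 1)  from 1·(17,1) + (1,0)
step 2: (125, 7)  from 6·(18,1) + (17,1)
step 3: (643, 36)  from 5·(125,7) + (18,1)
step 4: (768, 43)  from 1·(643,36) + (125,7)
step 5: (3715, 208)  from 4·(768,43) + (643,36)
step 6: (11913, 667)  from 3·(3715,208) + (768,43)
…
step 9: (250816, 14043)  from 4·(58797,3292) + (15628,875)
step 10: (309613, 17335)  from 1·(250816,14043) + (58797,3292)
…
step 12: (11102899, 621643)  from 6·(1798881,100718) + (309613,17335)
step 13: (12901780, 722361)  from 1·(11102899,621643) + (1798881,100718)
fundamental: x₁=12901780, y₁=722361  (since 166455927168400 − 319·521805414321 = 1)
k=2:  x_2 = 12901780·12901780+319·722361·722361 = 332911854336799,  y_2 = 12901780·722361+722361·12901780 = 18639485405160

12901780 722361
332911854336799 18639485405160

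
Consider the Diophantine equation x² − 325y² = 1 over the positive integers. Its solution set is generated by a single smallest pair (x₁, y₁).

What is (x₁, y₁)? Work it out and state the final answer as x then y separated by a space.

649 36

d=325: √d = [18; 36] (ℓ=1, odd), read p_1/q_1
i=0: a=18 ⇒ p=18, q=1
i=1: a=36 ⇒ p=649, q=36
→ (649, 36).  Check: 649²=421201, 325·36²=421200, difference 1.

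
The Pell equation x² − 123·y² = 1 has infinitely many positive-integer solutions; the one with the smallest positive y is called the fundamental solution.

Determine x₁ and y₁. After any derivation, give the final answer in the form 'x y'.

√123 = [11; 11,22, …], period ℓ=2 (even) → k=1
a_0=11:  p_0=11·1+0=11,  q_0=11·0+1=1
a_1=11:  p_1=11·11+1=122,  q_1=11·1+0=11
→ (122, 11).  Check: 122²=14884, 123·11²=14883, difference 1.

122 11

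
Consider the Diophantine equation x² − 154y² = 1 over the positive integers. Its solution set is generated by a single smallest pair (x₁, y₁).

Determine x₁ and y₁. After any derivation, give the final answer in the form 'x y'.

d=154: √d = [12; 2,2,3,1,2,1,3,2,2,24] (ℓ=10, even), read p_9/q_9
a_0=12:  p_0=12·1+0=12,  q_0=12·0+1=1
…
a_3=3:  p_3=3·62+25=211,  q_3=3·5+2=17
a_4=1:  p_4=1·211+62=273,  q_4=1·17+5=22
…
a_7=3:  p_7=3·1030+757=3847,  q_7=3·83+61=310
a_8=2:  p_8=2·3847+1030=8724,  q_8=2·310+83=703
a_9=2:  p_9=2·8724+3847=21295,  q_9=2·703+310=1716
fundamental: x₁=21295, y₁=1716  (since 453477025 − 154·2944656 = 1)

21295 1716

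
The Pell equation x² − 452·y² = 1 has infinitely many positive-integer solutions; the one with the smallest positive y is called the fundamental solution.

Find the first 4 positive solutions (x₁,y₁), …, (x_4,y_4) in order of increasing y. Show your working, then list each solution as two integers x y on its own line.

√452 → a₀=21, period (3,1,5,3,10,3,5,1,3,42); ℓ=10 even so k=9
i=0: a=21 ⇒ p=21, q=1
…
i=2: a=1 ⇒ p=85, q=4
…
i=6: a=3 ⇒ p=49579, q=2332
…
i=8: a=1 ⇒ p=313483, q=14745
i=9: a=3 ⇒ p=1204353, q=56648
→ (1204353, 56648).  Check: 1204353²=1450466148609, 452·56648²=1450466148608, difference 1.
n=2: (1204353,56648)∘(1204353,56648) = (1204353·1204353+452·56648·56648, 1204353·56648+56648·1204353) = (2900932297217,136448377488)
n=3: (2900932297217,136448377488)∘(1204353,56648) = (1204353·2900932297217+452·56648·136448377488, 1204353·136448377488+56648·2900932297217) = (6987493029899166849,328664025545553880)
n=4: (6987493029899166849,328664025545553880)∘(1204353,56648) = (1204353·6987493029899166849+452·56648·328664025545553880, 1204353·328664025545553880+56648·6987493029899166849) = (16830816386073401651890177,791655010315592455701792)

1204353 56648
2900932297217 136448377488
6987493029899166849 328664025545553880
16830816386073401651890177 791655010315592455701792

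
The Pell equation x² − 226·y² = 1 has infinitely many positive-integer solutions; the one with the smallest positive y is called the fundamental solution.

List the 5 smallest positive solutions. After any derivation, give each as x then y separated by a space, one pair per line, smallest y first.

451 30
406801 27060
366934051 24408090
330974107201 22016070120
298538277761251 19858470840150

√226 = [15; 30, …], period ℓ=1 (odd) → k=1
i=0: a=15 ⇒ p=15, q=1
i=1: a=30 ⇒ p=451, q=30
(x₁, y₁) = (451, 30);  451² − 226·30² = 1 ✓
n=2: (451,30)∘(451,30) = (451·451+226·30·30, 451·30+30·451) = (406801,27060)
n=3: (406801,27060)∘(451,30) = (451·406801+226·30·27060, 451·27060+30·406801) = (366934051,24408090)
n=4: (366934051,24408090)∘(451,30) = (451·366934051+226·30·24408090, 451·24408090+30·366934051) = (330974107201,22016070120)
n=5: (330974107201,22016070120)∘(451,30) = (451·330974107201+226·30·22016070120, 451·22016070120+30·330974107201) = (298538277761251,19858470840150)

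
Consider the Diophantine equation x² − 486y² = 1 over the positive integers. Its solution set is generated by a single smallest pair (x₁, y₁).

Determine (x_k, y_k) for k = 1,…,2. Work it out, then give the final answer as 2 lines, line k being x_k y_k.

485 22
470449 21340

d=486: √d = [22; 22,44] (ℓ=2, even), read p_1/q_1
i=0: a=22 ⇒ p=22, q=1
i=1: a=22 ⇒ p=485, q=22
(x₁, y₁) = (485, 22);  485² − 486·22² = 1 ✓
(x_2, y_2) = (485·485 + 486·22·22, 485·22 + 22·485) = (470449, 21340)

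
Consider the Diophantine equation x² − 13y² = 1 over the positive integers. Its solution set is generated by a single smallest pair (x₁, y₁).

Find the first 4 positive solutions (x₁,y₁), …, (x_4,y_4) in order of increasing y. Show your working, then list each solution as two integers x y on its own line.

√13 → a₀=3, period (1,1,1,1,6); ℓ=5 odd so k=9
k=0  a_k=3  p_k/q_k = 3/1
k=1  a_k=1  p_k/q_k = 4/1
k=2  a_k=1  p_k/q_k = 7/2
…
k=4  a_k=1  p_k/q_k = 18/5
k=5  a_k=6  p_k/q_k = 119/33
…
k=7  a_k=1  p_k/q_k = 256/71
k=8  a_k=1  p_k/q_k = 393/109
k=9  a_k=1  p_k/q_k = 649/180
fundamental: x₁=649, y₁=180  (since 421201 − 13·32400 = 1)
k=2:  x_2 = 649·649+13·180·180 = 842401,  y_2 = 649·180+180·649 = 233640
k=3:  x_3 = 649·842401+13·180·233640 = 1093435849,  y_3 = 649·233640+180·842401 = 303264540
k=4:  x_4 = 649·1093435849+13·180·303264540 = 1419278889601,  y_4 = 649·303264540+180·1093435849 = 393637139280

649 180
842401 233640
1093435849 303264540
1419278889601 393637139280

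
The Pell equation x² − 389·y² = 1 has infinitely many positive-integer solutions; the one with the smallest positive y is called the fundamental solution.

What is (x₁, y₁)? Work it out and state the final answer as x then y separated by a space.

d=389: √d = [19; 1,2,1,1,1,1,2,1,38] (ℓ=9, odd), read p_17/q_17
step 0: (19, 1)  from 19·(1,0) + (0,1)
…
step 2: (59, 3)  from 2·(20,1) + (19,1)
step 3: (79, 4)  from 1·(59,3) + (20,1)
step 4: (138, 7)  from 1·(79,4) + (59,3)
step 5: (217, 11)  from 1·(138,7) + (79,4)
step 6: (355, 18)  from 1·(217,11) + (138,7)
step 7: (927, 47)  from 2·(355,18) + (217,11)
…
step 9: (49643, 2517)  from 38·(1282,65) + (927,47)
step 10: (50925, 2582)  from 1·(49643,2517) + (1282,65)
step 11: (151493, 7681)  from 2·(50925,2582) + (49643,2517)
…
step 14: (556329, 28207)  from 1·(353911,17944) + (202418,10263)
step 15: (910240, 46151)  from 1·(556329,28207) + (353911,17944)
step 16: (2376809, 120509)  from 2·(910240,46151) + (556329,28207)
step 17: (3287049, 166660)  from 1·(2376809,120509) + (910240,46151)
fundamental: x₁=3287049, y₁=166660  (since 10804691128401 − 389·27775555600 = 1)

3287049 166660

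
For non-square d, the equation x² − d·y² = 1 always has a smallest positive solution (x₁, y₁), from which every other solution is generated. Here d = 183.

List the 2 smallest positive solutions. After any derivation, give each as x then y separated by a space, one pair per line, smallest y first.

[13; 1,1,8,1,1,26] for √183; ℓ=6 ⇒ convergent index 5
i=0: a=13 ⇒ p=13, q=1
…
i=3: a=8 ⇒ p=230, q=17
i=4: a=1 ⇒ p=257, q=19
i=5: a=1 ⇒ p=487, q=36
fundamental: x₁=487, y₁=36  (since 237169 − 183·1296 = 1)
k=2:  x_2 = 487·487+183·36·36 = 474337,  y_2 = 487·36+36·487 = 35064

487 36
474337 35064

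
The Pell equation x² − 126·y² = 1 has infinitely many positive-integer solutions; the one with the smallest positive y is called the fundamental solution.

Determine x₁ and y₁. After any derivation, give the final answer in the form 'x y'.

[11; 4,2,4,22] for √126; ℓ=4 ⇒ convergent index 3
i=0: a=11 ⇒ p=11, q=1
i=1: a=4 ⇒ p=45, q=4
i=2: a=2 ⇒ p=101, q=9
i=3: a=4 ⇒ p=449, q=40
→ (449, 40).  Check: 449²=201601, 126·40²=201600, difference 1.

449 40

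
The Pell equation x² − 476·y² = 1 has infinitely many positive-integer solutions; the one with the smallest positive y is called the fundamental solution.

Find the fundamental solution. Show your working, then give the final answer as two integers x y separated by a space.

[21; 1,4,2,10,2,4,1,42] for √476; ℓ=8 ⇒ convergent index 7
a_0=21:  p_0=21·1+0=21,  q_0=21·0+1=1
a_1=1:  p_1=1·21+1=22,  q_1=1·1+0=1
…
a_3=2:  p_3=2·109+22=240,  q_3=2·5+1=11
…
a_5=2:  p_5=2·2509+240=5258,  q_5=2·115+11=241
a_6=4:  p_6=4·5258+2509=23541,  q_6=4·241+115=1079
a_7=1:  p_7=1·23541+5258=28799,  q_7=1·1079+241=1320
fundamental: x₁=28799, y₁=1320  (since 829382401 − 476·1742400 = 1)

28799 1320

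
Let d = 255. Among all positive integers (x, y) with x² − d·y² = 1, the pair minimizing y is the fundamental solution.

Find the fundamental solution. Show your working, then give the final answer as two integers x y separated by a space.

√255 → a₀=15, period (1,30); ℓ=2 even so k=1
i=0: a=15 ⇒ p=15, q=1
i=1: a=1 ⇒ p=16, q=1
(x₁, y₁) = (16, 1);  16² − 255·1² = 1 ✓

16 1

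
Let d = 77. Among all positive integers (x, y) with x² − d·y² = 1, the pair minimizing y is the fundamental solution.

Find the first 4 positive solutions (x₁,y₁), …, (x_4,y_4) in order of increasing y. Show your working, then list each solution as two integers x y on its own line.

351 40
246401 28080
172973151 19712120
121426905601 13837880160

[8; 1,3,2,3,1,16] for √77; ℓ=6 ⇒ convergent index 5
step 0: (8, 1)  from 8·(1,0) + (0,1)
step 1: (9, 1)  from 1·(8,1) + (1,0)
step 2: (35, 4)  from 3·(9,1) + (8,1)
step 3: (79, 9)  from 2·(35,4) + (9,1)
step 4: (272, 31)  from 3·(79,9) + (35,4)
step 5: (351, 40)  from 1·(272,31) + (79,9)
→ (351, 40).  Check: 351²=123201, 77·40²=123200, difference 1.
k=2:  x_2 = 351·351+77·40·40 = 246401,  y_2 = 351·40+40·351 = 28080
k=3:  x_3 = 351·246401+77·40·28080 = 172973151,  y_3 = 351·28080+40·246401 = 19712120
k=4:  x_4 = 351·172973151+77·40·19712120 = 121426905601,  y_4 = 351·19712120+40·172973151 = 13837880160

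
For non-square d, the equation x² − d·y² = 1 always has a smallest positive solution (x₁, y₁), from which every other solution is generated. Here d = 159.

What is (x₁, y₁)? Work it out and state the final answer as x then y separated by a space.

1324 105

d=159: √d = [12; 1,1,1,1,3,1,1,1,1,24] (ℓ=10, even), read p_9/q_9
a_0=12:  p_0=12·1+0=12,  q_0=12·0+1=1
a_1=1:  p_1=1·12+1=13,  q_1=1·1+0=1
a_2=1:  p_2=1·13+12=25,  q_2=1·1+1=2
a_3=1:  p_3=1·25+13=38,  q_3=1·2+1=3
a_4=1:  p_4=1·38+25=63,  q_4=1·3+2=5
a_5=3:  p_5=3·63+38=227,  q_5=3·5+3=18
a_6=1:  p_6=1·227+63=290,  q_6=1·18+5=23
a_7=1:  p_7=1·290+227=517,  q_7=1·23+18=41
a_8=1:  p_8=1·517+290=807,  q_8=1·41+23=64
a_9=1:  p_9=1·807+517=1324,  q_9=1·64+41=105
fundamental: x₁=1324, y₁=105  (since 1752976 − 159·11025 = 1)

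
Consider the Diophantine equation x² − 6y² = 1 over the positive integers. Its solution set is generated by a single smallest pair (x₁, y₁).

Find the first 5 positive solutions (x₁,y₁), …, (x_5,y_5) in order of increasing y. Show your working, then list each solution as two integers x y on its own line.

5 2
49 20
485 198
4801 1960
47525 19402

√6 = [2; 2,4, …], period ℓ=2 (even) → k=1
k=0  a_k=2  p_k/q_k = 2/1
k=1  a_k=2  p_k/q_k = 5/2
fundamental: x₁=5, y₁=2  (since 25 − 6·4 = 1)
(x_2, y_2) = (5·5 + 6·2·2, 5·2 + 2·5) = (49, 20)
(x_3, y_3) = (5·49 + 6·2·20, 5·20 + 2·49) = (485, 198)
(x_4, y_4) = (5·485 + 6·2·198, 5·198 + 2·485) = (4801, 1960)
(x_5, y_5) = (5·4801 + 6·2·1960, 5·1960 + 2·4801) = (47525, 19402)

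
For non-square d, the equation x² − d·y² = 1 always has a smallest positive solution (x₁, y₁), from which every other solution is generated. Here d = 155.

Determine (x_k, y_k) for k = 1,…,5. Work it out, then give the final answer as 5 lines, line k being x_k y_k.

249 20
124001 9960
61752249 4960060
30752496001 2470099920
15314681256249 1230104800100

[12; 2,4,2,24] for √155; ℓ=4 ⇒ convergent index 3
step 0: (12, 1)  from 12·(1,0) + (0,1)
…
step 2: (112, 9)  from 4·(25,2) + (12,1)
step 3: (249, 20)  from 2·(112,9) + (25,2)
(x₁, y₁) = (249, 20);  249² − 155·20² = 1 ✓
k=2:  x_2 = 249·249+155·20·20 = 124001,  y_2 = 249·20+20·249 = 9960
k=3:  x_3 = 249·124001+155·20·9960 = 61752249,  y_3 = 249·9960+20·124001 = 4960060
k=4:  x_4 = 249·61752249+155·20·4960060 = 30752496001,  y_4 = 249·4960060+20·61752249 = 2470099920
k=5:  x_5 = 249·30752496001+155·20·2470099920 = 15314681256249,  y_5 = 249·2470099920+20·30752496001 = 1230104800100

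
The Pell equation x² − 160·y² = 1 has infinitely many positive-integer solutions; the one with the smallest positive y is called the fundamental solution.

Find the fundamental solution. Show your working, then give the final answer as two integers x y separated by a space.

d=160: √d = [12; 1,1,1,5,1,1,1,24] (ℓ=8, even), read p_7/q_7
a_0=12:  p_0=12·1+0=12,  q_0=12·0+1=1
…
a_4=5:  p_4=5·38+25=215,  q_4=5·3+2=17
…
a_6=1:  p_6=1·253+215=468,  q_6=1·20+17=37
a_7=1:  p_7=1·468+253=721,  q_7=1·37+20=57
(x₁, y₁) = (721, 57);  721² − 160·57² = 1 ✓

721 57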